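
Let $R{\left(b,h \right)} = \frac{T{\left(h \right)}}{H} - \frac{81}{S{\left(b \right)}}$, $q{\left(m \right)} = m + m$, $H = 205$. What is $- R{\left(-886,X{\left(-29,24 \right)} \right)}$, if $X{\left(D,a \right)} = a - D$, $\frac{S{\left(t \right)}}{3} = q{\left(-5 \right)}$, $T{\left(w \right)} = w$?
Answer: $- \frac{1213}{410} \approx -2.9585$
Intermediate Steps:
$q{\left(m \right)} = 2 m$
$S{\left(t \right)} = -30$ ($S{\left(t \right)} = 3 \cdot 2 \left(-5\right) = 3 \left(-10\right) = -30$)
$R{\left(b,h \right)} = \frac{27}{10} + \frac{h}{205}$ ($R{\left(b,h \right)} = \frac{h}{205} - \frac{81}{-30} = h \frac{1}{205} - - \frac{27}{10} = \frac{h}{205} + \frac{27}{10} = \frac{27}{10} + \frac{h}{205}$)
$- R{\left(-886,X{\left(-29,24 \right)} \right)} = - (\frac{27}{10} + \frac{24 - -29}{205}) = - (\frac{27}{10} + \frac{24 + 29}{205}) = - (\frac{27}{10} + \frac{1}{205} \cdot 53) = - (\frac{27}{10} + \frac{53}{205}) = \left(-1\right) \frac{1213}{410} = - \frac{1213}{410}$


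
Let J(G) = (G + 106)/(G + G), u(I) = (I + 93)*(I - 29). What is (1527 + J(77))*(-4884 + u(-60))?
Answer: -167327451/14 ≈ -1.1952e+7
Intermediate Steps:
u(I) = (-29 + I)*(93 + I) (u(I) = (93 + I)*(-29 + I) = (-29 + I)*(93 + I))
J(G) = (106 + G)/(2*G) (J(G) = (106 + G)/((2*G)) = (106 + G)*(1/(2*G)) = (106 + G)/(2*G))
(1527 + J(77))*(-4884 + u(-60)) = (1527 + (1/2)*(106 + 77)/77)*(-4884 + (-2697 + (-60)**2 + 64*(-60))) = (1527 + (1/2)*(1/77)*183)*(-4884 + (-2697 + 3600 - 3840)) = (1527 + 183/154)*(-4884 - 2937) = (235341/154)*(-7821) = -167327451/14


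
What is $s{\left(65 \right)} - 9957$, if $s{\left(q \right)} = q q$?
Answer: $-5732$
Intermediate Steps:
$s{\left(q \right)} = q^{2}$
$s{\left(65 \right)} - 9957 = 65^{2} - 9957 = 4225 - 9957 = -5732$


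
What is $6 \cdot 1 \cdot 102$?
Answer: $612$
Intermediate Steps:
$6 \cdot 1 \cdot 102 = 6 \cdot 102 = 612$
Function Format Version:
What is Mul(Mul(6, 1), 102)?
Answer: 612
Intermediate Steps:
Mul(Mul(6, 1), 102) = Mul(6, 102) = 612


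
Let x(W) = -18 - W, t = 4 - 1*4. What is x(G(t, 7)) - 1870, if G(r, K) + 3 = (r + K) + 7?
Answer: -1899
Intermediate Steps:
t = 0 (t = 4 - 4 = 0)
G(r, K) = 4 + K + r (G(r, K) = -3 + ((r + K) + 7) = -3 + ((K + r) + 7) = -3 + (7 + K + r) = 4 + K + r)
x(G(t, 7)) - 1870 = (-18 - (4 + 7 + 0)) - 1870 = (-18 - 1*11) - 1870 = (-18 - 11) - 1870 = -29 - 1870 = -1899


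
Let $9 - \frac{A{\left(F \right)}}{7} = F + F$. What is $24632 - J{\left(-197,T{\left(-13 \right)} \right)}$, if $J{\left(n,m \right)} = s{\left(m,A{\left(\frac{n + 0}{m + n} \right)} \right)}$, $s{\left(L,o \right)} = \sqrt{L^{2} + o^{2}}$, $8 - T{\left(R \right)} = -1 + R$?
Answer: $24632 - \frac{\sqrt{1697261}}{25} \approx 24580.0$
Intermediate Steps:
$T{\left(R \right)} = 9 - R$ ($T{\left(R \right)} = 8 - \left(-1 + R\right) = 9 - R$)
$A{\left(F \right)} = 63 - 14 F$ ($A{\left(F \right)} = 63 - 7 \left(F + F\right) = 63 - 7 \cdot 2 F = 63 - 14 F$)
$J{\left(n,m \right)} = \sqrt{m^{2} + \left(63 - \frac{14 n}{m + n}\right)^{2}}$ ($J{\left(n,m \right)} = \sqrt{m^{2} + \left(63 - 14 \frac{n + 0}{m + n}\right)^{2}} = \sqrt{m^{2} + \left(63 - 14 \frac{n}{m + n}\right)^{2}} = \sqrt{m^{2} + \left(63 - \frac{14 n}{m + n}\right)^{2}}$)
$24632 - J{\left(-197,T{\left(-13 \right)} \right)} = 24632 - \sqrt{\left(9 - -13\right)^{2} + \frac{49 \left(- 9 \left(9 - -13\right) - -1379\right)^{2}}{\left(\left(9 - -13\right) - 197\right)^{2}}} = 24632 - \sqrt{\left(9 + 13\right)^{2} + \frac{49 \left(- 9 \left(9 + 13\right) + 1379\right)^{2}}{\left(\left(9 + 13\right) - 197\right)^{2}}} = 24632 - \sqrt{22^{2} + \frac{49 \left(\left(-9\right) 22 + 1379\right)^{2}}{\left(22 - 197\right)^{2}}} = 24632 - \sqrt{484 + \frac{49 \left(-198 + 1379\right)^{2}}{30625}} = 24632 - \sqrt{484 + 49 \cdot \frac{1}{30625} \cdot 1181^{2}} = 24632 - \sqrt{484 + 49 \cdot \frac{1}{30625} \cdot 1394761} = 24632 - \sqrt{484 + \frac{1394761}{625}} = 24632 - \sqrt{\frac{1697261}{625}} = 24632 - \frac{\sqrt{1697261}}{25}$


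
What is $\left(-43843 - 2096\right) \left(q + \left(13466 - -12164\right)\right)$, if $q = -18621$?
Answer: $-321986451$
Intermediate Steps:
$\left(-43843 - 2096\right) \left(q + \left(13466 - -12164\right)\right) = \left(-43843 - 2096\right) \left(-18621 + \left(13466 - -12164\right)\right) = - 45939 \left(-18621 + \left(13466 + 12164\right)\right) = - 45939 \left(-18621 + 25630\right) = \left(-45939\right) 7009 = -321986451$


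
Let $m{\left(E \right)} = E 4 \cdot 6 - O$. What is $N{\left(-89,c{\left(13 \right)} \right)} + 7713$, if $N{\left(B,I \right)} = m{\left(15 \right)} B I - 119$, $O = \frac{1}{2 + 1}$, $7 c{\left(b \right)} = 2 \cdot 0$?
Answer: $7594$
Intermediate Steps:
$c{\left(b \right)} = 0$ ($c{\left(b \right)} = \frac{2 \cdot 0}{7} = \frac{1}{7} \cdot 0 = 0$)
$O = \frac{1}{3} \approx 0.33333$
$m{\left(E \right)} = - \frac{1}{3} + 24 E$ ($m{\left(E \right)} = E 4 \cdot 6 - \frac{1}{3} = 4 E 6 - \frac{1}{3} = 24 E - \frac{1}{3} = - \frac{1}{3} + 24 E$)
$N{\left(B,I \right)} = -119 + \frac{1079 B I}{3}$ ($N{\left(B,I \right)} = \left(- \frac{1}{3} + 24 \cdot 15\right) B I - 119 = \left(- \frac{1}{3} + 360\right) B I - 119 = \frac{1079 B}{3} I - 119 = \frac{1079 B I}{3} - 119 = -119 + \frac{1079 B I}{3}$)
$N{\left(-89,c{\left(13 \right)} \right)} + 7713 = \left(-119 + \frac{1079}{3} \left(-89\right) 0\right) + 7713 = \left(-119 + 0\right) + 7713 = -119 + 7713 = 7594$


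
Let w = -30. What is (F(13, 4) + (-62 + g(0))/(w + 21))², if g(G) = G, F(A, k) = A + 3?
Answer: 42436/81 ≈ 523.90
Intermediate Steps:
F(A, k) = 3 + A
(F(13, 4) + (-62 + g(0))/(w + 21))² = ((3 + 13) + (-62 + 0)/(-30 + 21))² = (16 - 62/(-9))² = (16 - 62*(-⅑))² = (16 + 62/9)² = (206/9)² = 42436/81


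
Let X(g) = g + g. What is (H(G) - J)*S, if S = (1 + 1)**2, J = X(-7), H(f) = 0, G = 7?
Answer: 56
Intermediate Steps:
X(g) = 2*g
J = -14 (J = 2*(-7) = -14)
S = 4 (S = 2**2 = 4)
(H(G) - J)*S = (0 - 1*(-14))*4 = (0 + 14)*4 = 14*4 = 56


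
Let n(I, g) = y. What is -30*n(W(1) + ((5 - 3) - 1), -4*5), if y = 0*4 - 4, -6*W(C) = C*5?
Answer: 120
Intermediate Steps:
W(C) = -5*C/6 (W(C) = -C*5/6 = -5*C/6)
y = -4 (y = 0 - 4 = -4)
n(I, g) = -4
-30*n(W(1) + ((5 - 3) - 1), -4*5) = -30*(-4) = 120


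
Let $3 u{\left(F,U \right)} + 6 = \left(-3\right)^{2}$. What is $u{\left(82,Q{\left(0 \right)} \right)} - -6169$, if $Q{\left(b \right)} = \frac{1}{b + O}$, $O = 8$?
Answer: $6170$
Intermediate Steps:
$Q{\left(b \right)} = \frac{1}{8 + b}$ ($Q{\left(b \right)} = \frac{1}{b + 8} = \frac{1}{8 + b}$)
$u{\left(F,U \right)} = 1$ ($u{\left(F,U \right)} = -2 + \frac{\left(-3\right)^{2}}{3} = -2 + \frac{1}{3} \cdot 9 = -2 + 3 = 1$)
$u{\left(82,Q{\left(0 \right)} \right)} - -6169 = 1 - -6169 = 1 + 6169 = 6170$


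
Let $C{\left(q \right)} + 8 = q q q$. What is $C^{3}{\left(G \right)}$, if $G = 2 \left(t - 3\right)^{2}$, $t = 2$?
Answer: $0$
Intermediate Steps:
$G = 2$ ($G = 2 \left(2 - 3\right)^{2} = 2 \left(-1\right)^{2} = 2 \cdot 1 = 2$)
$C{\left(q \right)} = -8 + q^{3}$ ($C{\left(q \right)} = -8 + q q q = -8 + q^{2} q = -8 + q^{3}$)
$C^{3}{\left(G \right)} = \left(-8 + 2^{3}\right)^{3} = \left(-8 + 8\right)^{3} = 0^{3} = 0$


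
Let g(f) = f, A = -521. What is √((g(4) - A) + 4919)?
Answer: 2*√1361 ≈ 73.783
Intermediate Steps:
√((g(4) - A) + 4919) = √((4 - 1*(-521)) + 4919) = √((4 + 521) + 4919) = √(525 + 4919) = √5444 = 2*√1361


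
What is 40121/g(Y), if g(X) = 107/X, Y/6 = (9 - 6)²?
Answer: 2166534/107 ≈ 20248.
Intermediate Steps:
Y = 54 (Y = 6*(9 - 6)² = 6*3² = 6*9 = 54)
40121/g(Y) = 40121/((107/54)) = 40121/((107*(1/54))) = 40121/(107/54) = 40121*(54/107) = 2166534/107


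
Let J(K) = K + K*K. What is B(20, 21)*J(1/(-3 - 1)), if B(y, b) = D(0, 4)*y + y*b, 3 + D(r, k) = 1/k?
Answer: -1095/16 ≈ -68.438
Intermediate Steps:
D(r, k) = -3 + 1/k
B(y, b) = -11*y/4 + b*y (B(y, b) = (-3 + 1/4)*y + y*b = (-3 + ¼)*y + b*y = -11*y/4 + b*y)
J(K) = K + K²
B(20, 21)*J(1/(-3 - 1)) = ((¼)*20*(-11 + 4*21))*((1 + 1/(-3 - 1))/(-3 - 1)) = ((¼)*20*(-11 + 84))*((1 + 1/(-4))/(-4)) = ((¼)*20*73)*(-(1 - ¼)/4) = 365*(-¼*¾) = 365*(-3/16) = -1095/16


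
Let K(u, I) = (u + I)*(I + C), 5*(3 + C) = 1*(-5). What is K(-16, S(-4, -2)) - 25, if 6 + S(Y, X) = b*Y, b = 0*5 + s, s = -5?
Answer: -45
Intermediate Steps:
C = -4 (C = -3 + (1*(-5))/5 = -3 + (⅕)*(-5) = -3 - 1 = -4)
b = -5 (b = 0*5 - 5 = 0 - 5 = -5)
S(Y, X) = -6 - 5*Y
K(u, I) = (-4 + I)*(I + u) (K(u, I) = (u + I)*(I - 4) = (I + u)*(-4 + I) = (-4 + I)*(I + u))
K(-16, S(-4, -2)) - 25 = ((-6 - 5*(-4))² - 4*(-6 - 5*(-4)) - 4*(-16) + (-6 - 5*(-4))*(-16)) - 25 = ((-6 + 20)² - 4*(-6 + 20) + 64 + (-6 + 20)*(-16)) - 25 = (14² - 4*14 + 64 + 14*(-16)) - 25 = (196 - 56 + 64 - 224) - 25 = -20 - 25 = -45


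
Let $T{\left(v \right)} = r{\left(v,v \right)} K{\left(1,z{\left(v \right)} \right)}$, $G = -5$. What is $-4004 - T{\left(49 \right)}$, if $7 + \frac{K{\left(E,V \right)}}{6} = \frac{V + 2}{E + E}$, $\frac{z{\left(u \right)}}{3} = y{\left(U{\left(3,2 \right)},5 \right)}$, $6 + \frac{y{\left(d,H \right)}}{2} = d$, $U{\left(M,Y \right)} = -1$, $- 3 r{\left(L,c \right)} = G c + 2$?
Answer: $9118$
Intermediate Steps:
$r{\left(L,c \right)} = - \frac{2}{3} + \frac{5 c}{3}$ ($r{\left(L,c \right)} = - \frac{- 5 c + 2}{3} = - \frac{2 - 5 c}{3} = - \frac{2}{3} + \frac{5 c}{3}$)
$y{\left(d,H \right)} = -12 + 2 d$
$z{\left(u \right)} = -42$ ($z{\left(u \right)} = 3 \left(-12 + 2 \left(-1\right)\right) = 3 \left(-12 - 2\right) = 3 \left(-14\right) = -42$)
$K{\left(E,V \right)} = -42 + \frac{3 \left(2 + V\right)}{E}$ ($K{\left(E,V \right)} = -42 + 6 \frac{V + 2}{E + E} = -42 + 6 \frac{2 + V}{2 E} = -42 + \frac{3 \left(2 + V\right)}{E}$)
$T{\left(v \right)} = 108 - 270 v$ ($T{\left(v \right)} = \left(- \frac{2}{3} + \frac{5 v}{3}\right) \frac{3 \left(2 - 42 - 14\right)}{1} = \left(- \frac{2}{3} + \frac{5 v}{3}\right) 3 \cdot 1 \left(2 - 42 - 14\right) = \left(- \frac{2}{3} + \frac{5 v}{3}\right) 3 \cdot 1 \left(-54\right) = \left(- \frac{2}{3} + \frac{5 v}{3}\right) \left(-162\right) = 108 - 270 v$)
$-4004 - T{\left(49 \right)} = -4004 - \left(108 - 13230\right) = -4004 - -13122 = -4004 + 13122 = 9118$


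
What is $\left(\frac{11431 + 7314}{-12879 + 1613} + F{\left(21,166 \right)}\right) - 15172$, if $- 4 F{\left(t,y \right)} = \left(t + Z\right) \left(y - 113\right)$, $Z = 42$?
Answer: $- \frac{360701581}{22532} \approx -16008.0$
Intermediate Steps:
$F{\left(t,y \right)} = - \frac{\left(-113 + y\right) \left(42 + t\right)}{4}$ ($F{\left(t,y \right)} = - \frac{\left(t + 42\right) \left(y - 113\right)}{4} = - \frac{\left(42 + t\right) \left(-113 + y\right)}{4} = - \frac{\left(-113 + y\right) \left(42 + t\right)}{4}$)
$\left(\frac{11431 + 7314}{-12879 + 1613} + F{\left(21,166 \right)}\right) - 15172 = \left(\frac{11431 + 7314}{-12879 + 1613} + \left(\frac{2373}{2} - 1743 + \frac{113}{4} \cdot 21 - \frac{21}{4} \cdot 166\right)\right) - 15172 = \left(\frac{18745}{-11266} + \left(\frac{2373}{2} - 1743 + \frac{2373}{4} - \frac{1743}{2}\right)\right) - 15172 = \left(18745 \left(- \frac{1}{11266}\right) - \frac{3339}{4}\right) - 15172 = \left(- \frac{18745}{11266} - \frac{3339}{4}\right) - 15172 = - \frac{18846077}{22532} - 15172 = - \frac{360701581}{22532}$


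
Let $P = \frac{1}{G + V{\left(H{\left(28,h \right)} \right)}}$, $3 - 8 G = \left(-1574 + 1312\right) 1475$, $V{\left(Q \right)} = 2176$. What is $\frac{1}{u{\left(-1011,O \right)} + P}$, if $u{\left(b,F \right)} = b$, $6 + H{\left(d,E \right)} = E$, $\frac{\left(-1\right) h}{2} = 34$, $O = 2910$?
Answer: $- \frac{403861}{408303463} \approx -0.00098912$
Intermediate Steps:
$h = -68$ ($h = \left(-2\right) 34 = -68$)
$H{\left(d,E \right)} = -6 + E$
$G = \frac{386453}{8}$ ($G = \frac{3}{8} - \frac{\left(-1574 + 1312\right) 1475}{8} = \frac{3}{8} - \frac{\left(-262\right) 1475}{8} = \frac{3}{8} - - \frac{193225}{4} = \frac{3}{8} + \frac{193225}{4} = \frac{386453}{8} \approx 48307.0$)
$P = \frac{8}{403861}$ ($P = \frac{1}{\frac{386453}{8} + 2176} = \frac{1}{\frac{403861}{8}} = \frac{8}{403861} \approx 1.9809 \cdot 10^{-5}$)
$\frac{1}{u{\left(-1011,O \right)} + P} = \frac{1}{-1011 + \frac{8}{403861}} = \frac{1}{- \frac{408303463}{403861}} = - \frac{403861}{408303463}$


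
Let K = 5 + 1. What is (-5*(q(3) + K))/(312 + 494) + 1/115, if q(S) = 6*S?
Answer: -6497/46345 ≈ -0.14019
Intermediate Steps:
K = 6
(-5*(q(3) + K))/(312 + 494) + 1/115 = (-5*(6*3 + 6))/(312 + 494) + 1/115 = (-5*(18 + 6))/806 + 1/115 = (-5*24)/806 + 1/115 = (1/806)*(-120) + 1/115 = -60/403 + 1/115 = -6497/46345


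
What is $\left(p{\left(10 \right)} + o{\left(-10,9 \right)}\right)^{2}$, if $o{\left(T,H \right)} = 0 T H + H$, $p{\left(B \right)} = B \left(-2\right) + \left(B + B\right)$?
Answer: $81$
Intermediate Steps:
$p{\left(B \right)} = 0$ ($p{\left(B \right)} = - 2 B + 2 B = 0$)
$o{\left(T,H \right)} = H$ ($o{\left(T,H \right)} = 0 H + H = 0 + H = H$)
$\left(p{\left(10 \right)} + o{\left(-10,9 \right)}\right)^{2} = \left(0 + 9\right)^{2} = 9^{2} = 81$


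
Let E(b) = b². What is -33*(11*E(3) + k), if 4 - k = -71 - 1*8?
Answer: -6006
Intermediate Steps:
k = 83 (k = 4 - (-71 - 1*8) = 4 - (-71 - 8) = 4 - 1*(-79) = 4 + 79 = 83)
-33*(11*E(3) + k) = -33*(11*3² + 83) = -33*(11*9 + 83) = -33*(99 + 83) = -33*182 = -6006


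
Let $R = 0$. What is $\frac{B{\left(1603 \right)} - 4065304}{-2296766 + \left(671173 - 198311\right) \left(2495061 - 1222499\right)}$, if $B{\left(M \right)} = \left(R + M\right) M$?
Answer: $- \frac{498565}{200581305226} \approx -2.4856 \cdot 10^{-6}$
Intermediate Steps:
$B{\left(M \right)} = M^{2}$ ($B{\left(M \right)} = \left(0 + M\right) M = M M = M^{2}$)
$\frac{B{\left(1603 \right)} - 4065304}{-2296766 + \left(671173 - 198311\right) \left(2495061 - 1222499\right)} = \frac{1603^{2} - 4065304}{-2296766 + \left(671173 - 198311\right) \left(2495061 - 1222499\right)} = \frac{2569609 - 4065304}{-2296766 + 472862 \cdot 1272562} = - \frac{1495695}{-2296766 + 601746212444} = - \frac{1495695}{601743915678} = \left(-1495695\right) \frac{1}{601743915678} = - \frac{498565}{200581305226}$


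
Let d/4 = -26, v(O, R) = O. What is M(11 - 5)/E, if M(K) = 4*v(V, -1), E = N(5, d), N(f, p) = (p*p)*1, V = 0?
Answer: 0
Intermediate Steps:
d = -104 (d = 4*(-26) = -104)
N(f, p) = p**2 (N(f, p) = p**2*1 = p**2)
E = 10816 (E = (-104)**2 = 10816)
M(K) = 0 (M(K) = 4*0 = 0)
M(11 - 5)/E = 0/10816 = 0*(1/10816) = 0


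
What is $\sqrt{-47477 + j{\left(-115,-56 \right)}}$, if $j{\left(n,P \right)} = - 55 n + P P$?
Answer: $24 i \sqrt{66} \approx 194.98 i$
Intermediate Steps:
$j{\left(n,P \right)} = P^{2} - 55 n$ ($j{\left(n,P \right)} = - 55 n + P^{2} = P^{2} - 55 n$)
$\sqrt{-47477 + j{\left(-115,-56 \right)}} = \sqrt{-47477 + \left(\left(-56\right)^{2} - -6325\right)} = \sqrt{-47477 + \left(3136 + 6325\right)} = \sqrt{-47477 + 9461} = \sqrt{-38016} = 24 i \sqrt{66}$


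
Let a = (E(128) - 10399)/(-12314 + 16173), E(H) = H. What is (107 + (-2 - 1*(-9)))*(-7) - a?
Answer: -3069211/3859 ≈ -795.34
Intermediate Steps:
a = -10271/3859 (a = (128 - 10399)/(-12314 + 16173) = -10271/3859 ≈ -2.6616)
(107 + (-2 - 1*(-9)))*(-7) - a = (107 + (-2 - 1*(-9)))*(-7) - 1*(-10271/3859) = (107 + (-2 + 9))*(-7) + 10271/3859 = (107 + 7)*(-7) + 10271/3859 = 114*(-7) + 10271/3859 = -798 + 10271/3859 = -3069211/3859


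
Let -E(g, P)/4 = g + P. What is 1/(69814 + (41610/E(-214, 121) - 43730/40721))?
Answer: 2524702/176539234303 ≈ 1.4301e-5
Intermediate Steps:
E(g, P) = -4*P - 4*g (E(g, P) = -4*(g + P) = -4*(P + g) = -4*P - 4*g)
1/(69814 + (41610/E(-214, 121) - 43730/40721)) = 1/(69814 + (41610/(-4*121 - 4*(-214)) - 43730/40721)) = 1/(69814 + (41610/(-484 + 856) - 43730*1/40721)) = 1/(69814 + (41610/372 - 43730/40721)) = 1/(69814 + (41610*(1/372) - 43730/40721)) = 1/(69814 + (6935/62 - 43730/40721)) = 1/(69814 + 279688875/2524702) = 1/(176539234303/2524702) = 2524702/176539234303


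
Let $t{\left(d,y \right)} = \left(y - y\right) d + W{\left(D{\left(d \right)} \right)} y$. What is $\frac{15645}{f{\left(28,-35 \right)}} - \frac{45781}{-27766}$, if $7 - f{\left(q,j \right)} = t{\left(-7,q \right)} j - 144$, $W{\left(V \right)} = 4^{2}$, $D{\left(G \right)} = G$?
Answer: $\frac{386386027}{146521182} \approx 2.6371$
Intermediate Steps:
$W{\left(V \right)} = 16$
$t{\left(d,y \right)} = 16 y$ ($t{\left(d,y \right)} = \left(y - y\right) d + 16 y = 0 d + 16 y = 0 + 16 y = 16 y$)
$f{\left(q,j \right)} = 151 - 16 j q$ ($f{\left(q,j \right)} = 7 - \left(16 q j - 144\right) = 7 - \left(16 j q - 144\right) = 7 - \left(-144 + 16 j q\right) = 151 - 16 j q$)
$\frac{15645}{f{\left(28,-35 \right)}} - \frac{45781}{-27766} = \frac{15645}{151 - \left(-560\right) 28} - \frac{45781}{-27766} = \frac{15645}{151 + 15680} - - \frac{45781}{27766} = \frac{15645}{15831} + \frac{45781}{27766} = 15645 \cdot \frac{1}{15831} + \frac{45781}{27766} = \frac{5215}{5277} + \frac{45781}{27766} = \frac{386386027}{146521182}$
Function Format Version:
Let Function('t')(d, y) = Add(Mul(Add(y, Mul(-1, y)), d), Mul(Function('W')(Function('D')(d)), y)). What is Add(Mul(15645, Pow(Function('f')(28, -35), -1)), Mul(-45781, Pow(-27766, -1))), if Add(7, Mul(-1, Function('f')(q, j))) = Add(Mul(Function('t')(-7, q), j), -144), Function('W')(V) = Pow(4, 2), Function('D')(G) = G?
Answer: Rational(386386027, 146521182) ≈ 2.6371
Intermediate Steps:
Function('W')(V) = 16
Function('t')(d, y) = Mul(16, y) (Function('t')(d, y) = Add(Mul(Add(y, Mul(-1, y)), d), Mul(16, y)) = Add(Mul(0, d), Mul(16, y)) = Add(0, Mul(16, y)) = Mul(16, y))
Function('f')(q, j) = Add(151, Mul(-16, j, q)) (Function('f')(q, j) = Add(7, Mul(-1, Add(Mul(Mul(16, q), j), -144))) = Add(7, Mul(-1, Add(Mul(16, j, q), -144))) = Add(7, Mul(-1, Add(-144, Mul(16, j, q)))) = Add(7, Add(144, Mul(-16, j, q))) = Add(151, Mul(-16, j, q)))
Add(Mul(15645, Pow(Function('f')(28, -35), -1)), Mul(-45781, Pow(-27766, -1))) = Add(Mul(15645, Pow(Add(151, Mul(-16, -35, 28)), -1)), Mul(-45781, Pow(-27766, -1))) = Add(Mul(15645, Pow(Add(151, 15680), -1)), Mul(-45781, Rational(-1, 27766))) = Add(Mul(15645, Pow(15831, -1)), Rational(45781, 27766)) = Add(Mul(15645, Rational(1, 15831)), Rational(45781, 27766)) = Add(Rational(5215, 5277), Rational(45781, 27766)) = Rational(386386027, 146521182)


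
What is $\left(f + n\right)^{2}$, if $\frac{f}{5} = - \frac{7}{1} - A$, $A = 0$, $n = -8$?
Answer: $1849$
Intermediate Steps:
$f = -35$ ($f = 5 \left(- \frac{7}{1} - 0\right) = 5 \left(\left(-7\right) 1 + 0\right) = 5 \left(-7 + 0\right) = 5 \left(-7\right) = -35$)
$\left(f + n\right)^{2} = \left(-35 - 8\right)^{2} = \left(-43\right)^{2} = 1849$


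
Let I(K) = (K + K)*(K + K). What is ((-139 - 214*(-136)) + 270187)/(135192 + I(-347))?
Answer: 74788/154207 ≈ 0.48498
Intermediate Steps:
I(K) = 4*K² (I(K) = (2*K)*(2*K) = 4*K²)
((-139 - 214*(-136)) + 270187)/(135192 + I(-347)) = ((-139 - 214*(-136)) + 270187)/(135192 + 4*(-347)²) = ((-139 + 29104) + 270187)/(135192 + 4*120409) = (28965 + 270187)/(135192 + 481636) = 299152/616828 = 299152*(1/616828) = 74788/154207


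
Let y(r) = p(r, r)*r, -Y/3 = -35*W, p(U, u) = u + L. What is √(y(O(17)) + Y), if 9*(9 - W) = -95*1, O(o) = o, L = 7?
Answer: 2*√5538/3 ≈ 49.612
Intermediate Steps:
p(U, u) = 7 + u (p(U, u) = u + 7 = 7 + u)
W = 176/9 (W = 9 - (-95)/9 = 9 - ⅑*(-95) = 9 + 95/9 = 176/9 ≈ 19.556)
Y = 6160/3 (Y = -(-105)*176/9 = -3*(-6160/9) = 6160/3 ≈ 2053.3)
y(r) = r*(7 + r) (y(r) = (7 + r)*r = r*(7 + r))
√(y(O(17)) + Y) = √(17*(7 + 17) + 6160/3) = √(17*24 + 6160/3) = √(408 + 6160/3) = √(7384/3) = 2*√5538/3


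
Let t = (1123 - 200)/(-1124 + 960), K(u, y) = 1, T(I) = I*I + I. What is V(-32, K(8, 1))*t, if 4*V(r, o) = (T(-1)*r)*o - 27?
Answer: 24921/656 ≈ 37.989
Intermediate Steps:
T(I) = I + I² (T(I) = I² + I = I + I²)
t = -923/164 (t = 923/(-164) = 923*(-1/164) = -923/164 ≈ -5.6281)
V(r, o) = -27/4 (V(r, o) = (((-(1 - 1))*r)*o - 27)/4 = (((-1*0)*r)*o - 27)/4 = ((0*r)*o - 27)/4 = (0*o - 27)/4 = (0 - 27)/4 = (¼)*(-27) = -27/4)
V(-32, K(8, 1))*t = -27/4*(-923/164) = 24921/656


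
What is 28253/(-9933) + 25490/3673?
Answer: 149418901/36483909 ≈ 4.0955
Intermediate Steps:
28253/(-9933) + 25490/3673 = 28253*(-1/9933) + 25490*(1/3673) = -28253/9933 + 25490/3673 = 149418901/36483909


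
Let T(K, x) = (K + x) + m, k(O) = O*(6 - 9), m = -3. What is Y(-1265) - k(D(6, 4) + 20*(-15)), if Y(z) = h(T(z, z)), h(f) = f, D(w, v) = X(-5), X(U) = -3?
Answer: -3442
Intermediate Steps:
D(w, v) = -3
k(O) = -3*O (k(O) = O*(-3) = -3*O)
T(K, x) = -3 + K + x (T(K, x) = (K + x) - 3 = -3 + K + x)
Y(z) = -3 + 2*z (Y(z) = -3 + z + z = -3 + 2*z)
Y(-1265) - k(D(6, 4) + 20*(-15)) = (-3 + 2*(-1265)) - (-3)*(-3 + 20*(-15)) = (-3 - 2530) - (-3)*(-3 - 300) = -2533 - (-3)*(-303) = -2533 - 1*909 = -2533 - 909 = -3442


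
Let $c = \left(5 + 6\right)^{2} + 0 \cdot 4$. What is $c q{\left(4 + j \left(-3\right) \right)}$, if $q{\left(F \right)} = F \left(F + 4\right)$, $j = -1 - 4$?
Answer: $52877$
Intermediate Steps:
$j = -5$
$q{\left(F \right)} = F \left(4 + F\right)$
$c = 121$ ($c = 11^{2} + 0 = 121 + 0 = 121$)
$c q{\left(4 + j \left(-3\right) \right)} = 121 \left(4 - -15\right) \left(4 + \left(4 - -15\right)\right) = 121 \left(4 + 15\right) \left(4 + \left(4 + 15\right)\right) = 121 \cdot 19 \left(4 + 19\right) = 121 \cdot 19 \cdot 23 = 121 \cdot 437 = 52877$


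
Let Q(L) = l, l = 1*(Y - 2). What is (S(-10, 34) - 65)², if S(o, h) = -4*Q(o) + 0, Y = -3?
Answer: 2025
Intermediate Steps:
l = -5 (l = 1*(-3 - 2) = 1*(-5) = -5)
Q(L) = -5
S(o, h) = 20 (S(o, h) = -4*(-5) + 0 = 20 + 0 = 20)
(S(-10, 34) - 65)² = (20 - 65)² = (-45)² = 2025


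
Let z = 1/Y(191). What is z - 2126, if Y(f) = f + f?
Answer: -812131/382 ≈ -2126.0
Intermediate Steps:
Y(f) = 2*f
z = 1/382 (z = 1/(2*191) = 1/382 ≈ 0.0026178)
z - 2126 = 1/382 - 2126 = -812131/382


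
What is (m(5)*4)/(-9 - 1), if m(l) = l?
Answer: -2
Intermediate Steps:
(m(5)*4)/(-9 - 1) = (5*4)/(-9 - 1) = 20/(-10) = 20*(-⅒) = -2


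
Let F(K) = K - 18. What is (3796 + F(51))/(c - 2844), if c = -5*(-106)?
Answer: -3829/2314 ≈ -1.6547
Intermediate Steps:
F(K) = -18 + K
c = 530
(3796 + F(51))/(c - 2844) = (3796 + (-18 + 51))/(530 - 2844) = (3796 + 33)/(-2314) = 3829*(-1/2314) = -3829/2314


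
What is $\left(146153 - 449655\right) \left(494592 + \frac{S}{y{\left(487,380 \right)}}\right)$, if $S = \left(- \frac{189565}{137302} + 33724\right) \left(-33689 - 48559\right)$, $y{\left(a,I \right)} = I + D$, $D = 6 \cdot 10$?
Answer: $\frac{6657004731597438453}{3775805} \approx 1.7631 \cdot 10^{12}$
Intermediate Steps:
$D = 60$
$y{\left(a,I \right)} = 60 + I$ ($y{\left(a,I \right)} = I + 60 = 60 + I$)
$S = - \frac{190411649105292}{68651}$ ($S = \left(\left(-189565\right) \frac{1}{137302} + 33724\right) \left(-82248\right) = \left(- \frac{189565}{137302} + 33724\right) \left(-82248\right) = \frac{4630183083}{137302} \left(-82248\right) = - \frac{190411649105292}{68651} \approx -2.7736 \cdot 10^{9}$)
$\left(146153 - 449655\right) \left(494592 + \frac{S}{y{\left(487,380 \right)}}\right) = \left(146153 - 449655\right) \left(494592 - \frac{190411649105292}{68651 \left(60 + 380\right)}\right) = - 303502 \left(494592 - \frac{190411649105292}{68651 \cdot 440}\right) = - 303502 \left(494592 - \frac{47602912276323}{7551610}\right) = \left(-303502\right) \left(- \frac{43867946383203}{7551610}\right) = \frac{6657004731597438453}{3775805}$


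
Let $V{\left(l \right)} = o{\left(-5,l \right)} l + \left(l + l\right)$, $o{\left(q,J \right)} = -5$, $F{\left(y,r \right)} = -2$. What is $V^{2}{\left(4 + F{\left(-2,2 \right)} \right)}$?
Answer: $36$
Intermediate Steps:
$V{\left(l \right)} = - 3 l$ ($V{\left(l \right)} = - 5 l + \left(l + l\right) = - 5 l + 2 l = - 3 l$)
$V^{2}{\left(4 + F{\left(-2,2 \right)} \right)} = \left(- 3 \left(4 - 2\right)\right)^{2} = \left(\left(-3\right) 2\right)^{2} = \left(-6\right)^{2} = 36$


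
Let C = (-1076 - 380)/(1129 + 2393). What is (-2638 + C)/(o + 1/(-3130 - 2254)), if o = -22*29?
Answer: 25015388464/6049022673 ≈ 4.1354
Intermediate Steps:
o = -638
C = -728/1761 (C = -1456/3522 = -1456*1/3522 = -728/1761 ≈ -0.41340)
(-2638 + C)/(o + 1/(-3130 - 2254)) = (-2638 - 728/1761)/(-638 + 1/(-3130 - 2254)) = -4646246/(1761*(-638 + 1/(-5384))) = -4646246/(1761*(-638 - 1/5384)) = -4646246/(1761*(-3434993/5384)) = -4646246/1761*(-5384/3434993) = 25015388464/6049022673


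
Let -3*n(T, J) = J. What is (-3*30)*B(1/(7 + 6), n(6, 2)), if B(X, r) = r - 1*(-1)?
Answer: -30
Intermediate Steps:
n(T, J) = -J/3
B(X, r) = 1 + r (B(X, r) = r + 1 = 1 + r)
(-3*30)*B(1/(7 + 6), n(6, 2)) = (-3*30)*(1 - 1/3*2) = -90*(1 - 2/3) = -90*1/3 = -30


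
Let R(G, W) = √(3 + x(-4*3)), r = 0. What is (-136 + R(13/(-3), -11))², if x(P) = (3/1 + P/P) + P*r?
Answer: (136 - √7)² ≈ 17783.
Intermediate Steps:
x(P) = 4 (x(P) = (3/1 + P/P) + P*0 = (3*1 + 1) + 0 = (3 + 1) + 0 = 4 + 0 = 4)
R(G, W) = √7 (R(G, W) = √(3 + 4) = √7)
(-136 + R(13/(-3), -11))² = (-136 + √7)²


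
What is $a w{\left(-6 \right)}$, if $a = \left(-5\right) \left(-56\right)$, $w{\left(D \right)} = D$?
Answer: $-1680$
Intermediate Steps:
$a = 280$
$a w{\left(-6 \right)} = 280 \left(-6\right) = -1680$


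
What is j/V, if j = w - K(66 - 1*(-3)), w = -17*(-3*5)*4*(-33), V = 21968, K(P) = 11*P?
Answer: -34419/21968 ≈ -1.5668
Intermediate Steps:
w = -33660 (w = -(-255)*4*(-33) = -17*(-60)*(-33) = 1020*(-33) = -33660)
j = -34419 (j = -33660 - 11*(66 - 1*(-3)) = -33660 - 11*(66 + 3) = -33660 - 11*69 = -33660 - 1*759 = -33660 - 759 = -34419)
j/V = -34419/21968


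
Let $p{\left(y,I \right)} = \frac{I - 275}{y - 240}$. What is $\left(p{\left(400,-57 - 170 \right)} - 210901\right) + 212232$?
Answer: $\frac{106229}{80} \approx 1327.9$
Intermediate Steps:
$p{\left(y,I \right)} = \frac{-275 + I}{-240 + y}$
$\left(p{\left(400,-57 - 170 \right)} - 210901\right) + 212232 = \left(\frac{-275 - 227}{-240 + 400} - 210901\right) + 212232 = \left(\frac{-275 - 227}{160} - 210901\right) + 212232 = \left(\frac{1}{160} \left(-502\right) - 210901\right) + 212232 = \left(- \frac{251}{80} - 210901\right) + 212232 = - \frac{16872331}{80} + 212232 = \frac{106229}{80}$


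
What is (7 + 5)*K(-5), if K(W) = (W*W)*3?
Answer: 900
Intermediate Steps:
K(W) = 3*W² (K(W) = W²*3 = 3*W²)
(7 + 5)*K(-5) = (7 + 5)*(3*(-5)²) = 12*(3*25) = 12*75 = 900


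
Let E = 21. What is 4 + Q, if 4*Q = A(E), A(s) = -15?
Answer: 1/4 ≈ 0.25000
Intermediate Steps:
Q = -15/4 (Q = (1/4)*(-15) = -15/4 ≈ -3.7500)
4 + Q = 4 - 15/4 = 1/4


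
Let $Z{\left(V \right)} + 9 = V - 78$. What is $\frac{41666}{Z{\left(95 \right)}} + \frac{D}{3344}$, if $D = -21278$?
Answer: $\frac{8697555}{1672} \approx 5201.9$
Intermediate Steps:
$Z{\left(V \right)} = -87 + V$ ($Z{\left(V \right)} = -9 + \left(V - 78\right) = -9 + \left(-78 + V\right) = -87 + V$)
$\frac{41666}{Z{\left(95 \right)}} + \frac{D}{3344} = \frac{41666}{-87 + 95} - \frac{21278}{3344} = \frac{41666}{8} - \frac{10639}{1672} = 41666 \cdot \frac{1}{8} - \frac{10639}{1672} = \frac{20833}{4} - \frac{10639}{1672} = \frac{8697555}{1672}$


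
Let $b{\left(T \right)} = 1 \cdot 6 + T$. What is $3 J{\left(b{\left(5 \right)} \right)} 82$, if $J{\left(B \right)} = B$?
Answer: $2706$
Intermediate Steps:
$b{\left(T \right)} = 6 + T$
$3 J{\left(b{\left(5 \right)} \right)} 82 = 3 \left(6 + 5\right) 82 = 3 \cdot 11 \cdot 82 = 33 \cdot 82 = 2706$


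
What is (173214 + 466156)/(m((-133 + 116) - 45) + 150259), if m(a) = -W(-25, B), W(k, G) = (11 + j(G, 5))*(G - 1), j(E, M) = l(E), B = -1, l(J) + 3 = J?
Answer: 639370/150273 ≈ 4.2547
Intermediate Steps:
l(J) = -3 + J
j(E, M) = -3 + E
W(k, G) = (-1 + G)*(8 + G) (W(k, G) = (11 + (-3 + G))*(G - 1) = (8 + G)*(-1 + G) = (-1 + G)*(8 + G))
m(a) = 14 (m(a) = -(-8 + (-1)² + 7*(-1)) = -(-8 + 1 - 7) = -1*(-14) = 14)
(173214 + 466156)/(m((-133 + 116) - 45) + 150259) = (173214 + 466156)/(14 + 150259) = 639370/150273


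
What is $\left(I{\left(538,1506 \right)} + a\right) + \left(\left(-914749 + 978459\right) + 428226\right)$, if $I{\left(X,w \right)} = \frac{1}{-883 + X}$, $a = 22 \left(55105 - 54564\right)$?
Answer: $\frac{173824109}{345} \approx 5.0384 \cdot 10^{5}$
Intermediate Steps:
$a = 11902$ ($a = 22 \left(55105 - 54564\right) = 22 \cdot 541 = 11902$)
$\left(I{\left(538,1506 \right)} + a\right) + \left(\left(-914749 + 978459\right) + 428226\right) = \left(\frac{1}{-883 + 538} + 11902\right) + \left(\left(-914749 + 978459\right) + 428226\right) = \left(\frac{1}{-345} + 11902\right) + \left(63710 + 428226\right) = \left(- \frac{1}{345} + 11902\right) + 491936 = \frac{4106189}{345} + 491936 = \frac{173824109}{345}$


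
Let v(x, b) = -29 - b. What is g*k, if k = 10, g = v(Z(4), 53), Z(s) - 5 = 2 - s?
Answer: -820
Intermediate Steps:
Z(s) = 7 - s (Z(s) = 5 + (2 - s) = 7 - s)
g = -82 (g = -29 - 1*53 = -29 - 53 = -82)
g*k = -82*10 = -820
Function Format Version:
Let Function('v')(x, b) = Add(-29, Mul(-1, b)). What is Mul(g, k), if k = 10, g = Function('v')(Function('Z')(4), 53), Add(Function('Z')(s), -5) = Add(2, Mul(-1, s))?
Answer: -820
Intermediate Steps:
Function('Z')(s) = Add(7, Mul(-1, s)) (Function('Z')(s) = Add(5, Add(2, Mul(-1, s))) = Add(7, Mul(-1, s)))
g = -82 (g = Add(-29, Mul(-1, 53)) = Add(-29, -53) = -82)
Mul(g, k) = Mul(-82, 10) = -820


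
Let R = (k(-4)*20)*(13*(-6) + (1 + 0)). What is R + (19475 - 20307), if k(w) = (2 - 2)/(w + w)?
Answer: -832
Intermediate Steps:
k(w) = 0 (k(w) = 0/((2*w)) = 0*(1/(2*w)) = 0)
R = 0 (R = (0*20)*(13*(-6) + (1 + 0)) = 0*(-78 + 1) = 0*(-77) = 0)
R + (19475 - 20307) = 0 + (19475 - 20307) = 0 - 832 = -832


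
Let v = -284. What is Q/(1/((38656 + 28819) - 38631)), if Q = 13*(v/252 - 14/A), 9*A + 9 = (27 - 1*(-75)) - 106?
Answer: 202340660/63 ≈ 3.2118e+6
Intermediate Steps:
A = -13/9 (A = -1 + ((27 - 1*(-75)) - 106)/9 = -1 + ((27 + 75) - 106)/9 = -1 + (102 - 106)/9 = -1 + (⅑)*(-4) = -1 - 4/9 = -13/9 ≈ -1.4444)
Q = 7015/63 (Q = 13*(-284/252 - 14/(-13/9)) = 13*(-284*1/252 - 14*(-9/13)) = 13*(-71/63 + 126/13) = 13*(7015/819) = 7015/63 ≈ 111.35)
Q/(1/((38656 + 28819) - 38631)) = 7015/(63*(1/((38656 + 28819) - 38631))) = 7015/(63*(1/(67475 - 38631))) = 7015/(63*(1/28844)) = (7015/63)*28844 = 202340660/63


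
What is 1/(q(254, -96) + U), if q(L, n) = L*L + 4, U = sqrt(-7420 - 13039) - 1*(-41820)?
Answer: 106340/11308216059 - I*sqrt(20459)/11308216059 ≈ 9.4038e-6 - 1.2649e-8*I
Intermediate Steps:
U = 41820 + I*sqrt(20459) (U = sqrt(-20459) + 41820 = I*sqrt(20459) + 41820 = 41820 + I*sqrt(20459) ≈ 41820.0 + 143.03*I)
q(L, n) = 4 + L**2 (q(L, n) = L**2 + 4 = 4 + L**2)
1/(q(254, -96) + U) = 1/((4 + 254**2) + (41820 + I*sqrt(20459))) = 1/((4 + 64516) + (41820 + I*sqrt(20459))) = 1/(64520 + (41820 + I*sqrt(20459))) = 1/(106340 + I*sqrt(20459))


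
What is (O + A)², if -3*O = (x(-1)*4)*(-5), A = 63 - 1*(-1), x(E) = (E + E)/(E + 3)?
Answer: 29584/9 ≈ 3287.1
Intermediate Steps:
x(E) = 2*E/(3 + E) (x(E) = (2*E)/(3 + E) = 2*E/(3 + E))
A = 64 (A = 63 + 1 = 64)
O = -20/3 (O = -(2*(-1)/(3 - 1))*4*(-5)/3 = -(2*(-1)/2)*4*(-5)/3 = -(2*(-1)*(½))*4*(-5)/3 = -(-1*4)*(-5)/3 = -(-4)*(-5)/3 = -⅓*20 = -20/3 ≈ -6.6667)
(O + A)² = (-20/3 + 64)² = (172/3)² = 29584/9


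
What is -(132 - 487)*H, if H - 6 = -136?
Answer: -46150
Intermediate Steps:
H = -130 (H = 6 - 136 = -130)
-(132 - 487)*H = -(132 - 487)*(-130) = -(-355)*(-130) = -1*46150 = -46150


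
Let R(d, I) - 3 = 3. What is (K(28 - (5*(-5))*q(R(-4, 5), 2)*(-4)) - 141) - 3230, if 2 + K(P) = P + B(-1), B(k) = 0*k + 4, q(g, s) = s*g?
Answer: -4541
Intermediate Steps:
R(d, I) = 6 (R(d, I) = 3 + 3 = 6)
q(g, s) = g*s
B(k) = 4 (B(k) = 0 + 4 = 4)
K(P) = 2 + P (K(P) = -2 + (P + 4) = -2 + (4 + P) = 2 + P)
(K(28 - (5*(-5))*q(R(-4, 5), 2)*(-4)) - 141) - 3230 = ((2 + (28 - (5*(-5))*(6*2)*(-4))) - 141) - 3230 = ((2 + (28 - (-25*12)*(-4))) - 141) - 3230 = ((2 + (28 - (-300)*(-4))) - 141) - 3230 = ((2 + (28 - 1*1200)) - 141) - 3230 = ((2 + (28 - 1200)) - 141) - 3230 = ((2 - 1172) - 141) - 3230 = (-1170 - 141) - 3230 = -1311 - 3230 = -4541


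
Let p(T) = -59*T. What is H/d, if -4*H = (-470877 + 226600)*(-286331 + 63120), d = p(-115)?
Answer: -54525313447/27140 ≈ -2.0090e+6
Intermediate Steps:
d = 6785 (d = -59*(-115) = 6785)
H = -54525313447/4 (H = -(-470877 + 226600)*(-286331 + 63120)/4 = -(-244277)*(-223211)/4 = -¼*54525313447 = -54525313447/4 ≈ -1.3631e+10)
H/d = -54525313447/4/6785 = -54525313447/4*1/6785 = -54525313447/27140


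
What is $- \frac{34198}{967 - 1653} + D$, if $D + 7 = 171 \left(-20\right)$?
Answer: $- \frac{1158362}{343} \approx -3377.1$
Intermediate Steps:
$D = -3427$ ($D = -7 + 171 \left(-20\right) = -7 - 3420 = -3427$)
$- \frac{34198}{967 - 1653} + D = - \frac{34198}{967 - 1653} - 3427 = - \frac{34198}{-686} - 3427 = \left(-34198\right) \left(- \frac{1}{686}\right) - 3427 = \frac{17099}{343} - 3427 = - \frac{1158362}{343}$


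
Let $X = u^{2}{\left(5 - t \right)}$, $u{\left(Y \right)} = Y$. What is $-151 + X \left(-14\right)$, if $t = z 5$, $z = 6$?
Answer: $-8901$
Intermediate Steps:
$t = 30$ ($t = 6 \cdot 5 = 30$)
$X = 625$ ($X = \left(5 - 30\right)^{2} = \left(-25\right)^{2} = 625$)
$-151 + X \left(-14\right) = -151 + 625 \left(-14\right) = -151 - 8750 = -8901$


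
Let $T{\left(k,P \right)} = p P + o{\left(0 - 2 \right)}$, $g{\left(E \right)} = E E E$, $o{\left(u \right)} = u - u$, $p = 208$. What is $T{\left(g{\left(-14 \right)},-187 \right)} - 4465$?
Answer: $-43361$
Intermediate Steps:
$o{\left(u \right)} = 0$
$g{\left(E \right)} = E^{3}$ ($g{\left(E \right)} = E^{2} E = E^{3}$)
$T{\left(k,P \right)} = 208 P$ ($T{\left(k,P \right)} = 208 P + 0 = 208 P$)
$T{\left(g{\left(-14 \right)},-187 \right)} - 4465 = 208 \left(-187\right) - 4465 = -38896 - 4465 = -43361$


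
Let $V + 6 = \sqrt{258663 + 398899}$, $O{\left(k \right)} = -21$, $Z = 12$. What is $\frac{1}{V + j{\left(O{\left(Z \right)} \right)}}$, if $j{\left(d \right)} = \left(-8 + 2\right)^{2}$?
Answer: $- \frac{15}{328331} + \frac{\sqrt{657562}}{656662} \approx 0.0011892$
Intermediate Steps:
$V = -6 + \sqrt{657562}$ ($V = -6 + \sqrt{258663 + 398899} = -6 + \sqrt{657562} \approx 804.9$)
$j{\left(d \right)} = 36$ ($j{\left(d \right)} = \left(-6\right)^{2} = 36$)
$\frac{1}{V + j{\left(O{\left(Z \right)} \right)}} = \frac{1}{\left(-6 + \sqrt{657562}\right) + 36} = \frac{1}{30 + \sqrt{657562}}$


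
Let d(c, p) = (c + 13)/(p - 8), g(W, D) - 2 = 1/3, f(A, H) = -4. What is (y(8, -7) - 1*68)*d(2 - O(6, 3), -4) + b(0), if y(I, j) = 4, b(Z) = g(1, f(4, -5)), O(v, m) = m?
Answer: 199/3 ≈ 66.333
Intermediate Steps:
g(W, D) = 7/3 (g(W, D) = 2 + 1/3 = 2 + ⅓ = 7/3)
b(Z) = 7/3
d(c, p) = (13 + c)/(-8 + p)
(y(8, -7) - 1*68)*d(2 - O(6, 3), -4) + b(0) = (4 - 1*68)*((13 + (2 - 1*3))/(-8 - 4)) + 7/3 = (4 - 68)*((13 + (2 - 3))/(-12)) + 7/3 = -(-16)*(13 - 1)/3 + 7/3 = -(-16)*12/3 + 7/3 = -64*(-1) + 7/3 = 64 + 7/3 = 199/3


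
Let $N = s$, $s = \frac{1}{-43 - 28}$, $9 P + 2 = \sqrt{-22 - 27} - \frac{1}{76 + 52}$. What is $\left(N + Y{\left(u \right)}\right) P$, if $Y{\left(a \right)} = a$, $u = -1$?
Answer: $\frac{257}{1136} - \frac{56 i}{71} \approx 0.22623 - 0.78873 i$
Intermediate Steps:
$P = - \frac{257}{1152} + \frac{7 i}{9}$ ($P = - \frac{2}{9} + \frac{\sqrt{-22 - 27} - \frac{1}{76 + 52}}{9} = - \frac{2}{9} + \frac{\sqrt{-49} - \frac{1}{128}}{9} = - \frac{2}{9} + \frac{7 i - \frac{1}{128}}{9} = - \frac{2}{9} + \frac{- \frac{1}{128} + 7 i}{9} = - \frac{2}{9} - \left(\frac{1}{1152} - \frac{7 i}{9}\right) = - \frac{257}{1152} + \frac{7 i}{9} \approx -0.22309 + 0.77778 i$)
$s = - \frac{1}{71}$ ($s = \frac{1}{-71} = - \frac{1}{71} \approx -0.014085$)
$N = - \frac{1}{71} \approx -0.014085$
$\left(N + Y{\left(u \right)}\right) P = \left(- \frac{1}{71} - 1\right) \left(- \frac{257}{1152} + \frac{7 i}{9}\right) = - \frac{72 \left(- \frac{257}{1152} + \frac{7 i}{9}\right)}{71} = \frac{257}{1136} - \frac{56 i}{71}$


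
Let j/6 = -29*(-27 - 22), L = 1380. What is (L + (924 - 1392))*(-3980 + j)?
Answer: 4145952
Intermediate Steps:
j = 8526 (j = 6*(-29*(-27 - 22)) = 6*(-29*(-49)) = 6*1421 = 8526)
(L + (924 - 1392))*(-3980 + j) = (1380 + (924 - 1392))*(-3980 + 8526) = (1380 - 468)*4546 = 912*4546 = 4145952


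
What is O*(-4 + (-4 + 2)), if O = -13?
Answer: 78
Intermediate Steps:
O*(-4 + (-4 + 2)) = -13*(-4 + (-4 + 2)) = -13*(-4 - 2) = -13*(-6) = 78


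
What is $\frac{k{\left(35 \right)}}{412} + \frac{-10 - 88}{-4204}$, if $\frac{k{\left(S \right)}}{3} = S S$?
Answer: $\frac{3872519}{433012} \approx 8.9432$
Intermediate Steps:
$k{\left(S \right)} = 3 S^{2}$ ($k{\left(S \right)} = 3 S S = 3 S^{2}$)
$\frac{k{\left(35 \right)}}{412} + \frac{-10 - 88}{-4204} = \frac{3 \cdot 35^{2}}{412} + \frac{-10 - 88}{-4204} = 3 \cdot 1225 \cdot \frac{1}{412} + \left(-10 - 88\right) \left(- \frac{1}{4204}\right) = 3675 \cdot \frac{1}{412} - - \frac{49}{2102} = \frac{3675}{412} + \frac{49}{2102} = \frac{3872519}{433012}$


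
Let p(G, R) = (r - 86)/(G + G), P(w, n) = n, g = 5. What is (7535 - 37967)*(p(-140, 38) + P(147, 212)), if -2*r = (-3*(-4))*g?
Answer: -226246704/35 ≈ -6.4642e+6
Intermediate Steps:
r = -30 (r = -(-3*(-4))*5/2 = -6*5 = -½*60 = -30)
p(G, R) = -58/G (p(G, R) = (-30 - 86)/(G + G) = -116*1/(2*G) = -58/G)
(7535 - 37967)*(p(-140, 38) + P(147, 212)) = (7535 - 37967)*(-58/(-140) + 212) = -30432*(-58*(-1/140) + 212) = -30432*(29/70 + 212) = -30432*14869/70 = -226246704/35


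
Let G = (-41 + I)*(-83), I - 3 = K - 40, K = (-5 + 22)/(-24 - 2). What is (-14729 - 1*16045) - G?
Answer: -969859/26 ≈ -37302.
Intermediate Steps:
K = -17/26 (K = 17/(-26) = 17*(-1/26) = -17/26 ≈ -0.65385)
I = -979/26 (I = 3 + (-17/26 - 40) = 3 - 1057/26 = -979/26 ≈ -37.654)
G = 169735/26 (G = (-41 - 979/26)*(-83) = -2045/26*(-83) = 169735/26 ≈ 6528.3)
(-14729 - 1*16045) - G = (-14729 - 1*16045) - 1*169735/26 = (-14729 - 16045) - 169735/26 = -30774 - 169735/26 = -969859/26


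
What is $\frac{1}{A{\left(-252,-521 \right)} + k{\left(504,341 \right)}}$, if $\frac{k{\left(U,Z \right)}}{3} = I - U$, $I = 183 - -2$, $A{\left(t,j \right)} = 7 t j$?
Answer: $\frac{1}{918087} \approx 1.0892 \cdot 10^{-6}$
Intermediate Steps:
$A{\left(t,j \right)} = 7 j t$
$I = 185$ ($I = 183 + 2 = 185$)
$k{\left(U,Z \right)} = 555 - 3 U$ ($k{\left(U,Z \right)} = 3 \left(185 - U\right) = 555 - 3 U$)
$\frac{1}{A{\left(-252,-521 \right)} + k{\left(504,341 \right)}} = \frac{1}{7 \left(-521\right) \left(-252\right) + \left(555 - 1512\right)} = \frac{1}{919044 + \left(555 - 1512\right)} = \frac{1}{919044 - 957} = \frac{1}{918087}$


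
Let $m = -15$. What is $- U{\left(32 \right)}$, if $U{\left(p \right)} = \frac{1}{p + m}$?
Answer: $- \frac{1}{17} \approx -0.058824$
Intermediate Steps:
$U{\left(p \right)} = \frac{1}{-15 + p}$ ($U{\left(p \right)} = \frac{1}{p - 15} = \frac{1}{-15 + p}$)
$- U{\left(32 \right)} = - \frac{1}{-15 + 32} = - \frac{1}{17}$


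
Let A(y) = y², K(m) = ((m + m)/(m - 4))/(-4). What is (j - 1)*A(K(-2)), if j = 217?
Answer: 6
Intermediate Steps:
K(m) = -m/(2*(-4 + m)) (K(m) = ((2*m)/(-4 + m))*(-¼) = (2*m/(-4 + m))*(-¼) = -m/(2*(-4 + m)))
(j - 1)*A(K(-2)) = (217 - 1)*(-1*(-2)/(-8 + 2*(-2)))² = 216*(-1*(-2)/(-8 - 4))² = 216*(-1*(-2)/(-12))² = 216*(-1*(-2)*(-1/12))² = 216*(-⅙)² = 216*(1/36) = 6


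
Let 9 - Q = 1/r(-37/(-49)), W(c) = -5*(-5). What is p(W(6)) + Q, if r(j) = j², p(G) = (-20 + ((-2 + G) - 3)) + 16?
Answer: 31824/1369 ≈ 23.246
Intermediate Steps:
W(c) = 25
p(G) = -9 + G (p(G) = (-20 + (-5 + G)) + 16 = (-25 + G) + 16 = -9 + G)
Q = 9920/1369 (Q = 9 - 1/((-37/(-49))²) = 9 - 1/((-37*(-1/49))²) = 9 - 1/((37/49)²) = 9 - 1/1369/2401 = 9 - 1*2401/1369 = 9 - 2401/1369 = 9920/1369 ≈ 7.2462)
p(W(6)) + Q = (-9 + 25) + 9920/1369 = 16 + 9920/1369 = 31824/1369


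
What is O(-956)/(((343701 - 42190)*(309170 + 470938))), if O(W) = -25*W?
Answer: 5975/58802785797 ≈ 1.0161e-7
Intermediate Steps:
O(-956)/(((343701 - 42190)*(309170 + 470938))) = (-25*(-956))/(((343701 - 42190)*(309170 + 470938))) = 23900/((301511*780108)) = 23900/235211143188 = 23900*(1/235211143188) = 5975/58802785797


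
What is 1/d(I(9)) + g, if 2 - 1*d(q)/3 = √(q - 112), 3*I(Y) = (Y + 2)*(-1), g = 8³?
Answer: 183810/359 + I*√1041/1077 ≈ 512.01 + 0.029958*I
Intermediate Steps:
g = 512
I(Y) = -⅔ - Y/3 (I(Y) = ((Y + 2)*(-1))/3 = ((2 + Y)*(-1))/3 = (-2 - Y)/3 = -⅔ - Y/3)
d(q) = 6 - 3*√(-112 + q) (d(q) = 6 - 3*√(q - 112) = 6 - 3*√(-112 + q))
1/d(I(9)) + g = 1/(6 - 3*√(-112 + (-⅔ - ⅓*9))) + 512 = 1/(6 - 3*√(-112 + (-⅔ - 3))) + 512 = 1/(6 - 3*√(-112 - 11/3)) + 512 = 1/(6 - I*√1041) + 512 = 512 + 1/(6 - I*√1041)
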